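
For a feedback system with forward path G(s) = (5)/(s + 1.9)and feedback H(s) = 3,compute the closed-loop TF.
Closed-loop T = G/(1+GH).
Numerator: G_num * H_den = 5.
Denominator: G_den * H_den + G_num * H_num = (s + 1.9) + (15) = s + 16.9.
T(s) = (5)/(s + 16.9)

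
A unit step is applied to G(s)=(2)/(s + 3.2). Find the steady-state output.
FVT: lim_{t→∞} y(t) = lim_{s→0} s*Y(s) where Y(s) = G(s)/s.
= lim_{s→0} G(s) = G(0) = num(0)/den(0) = 2/3.2 = 0.625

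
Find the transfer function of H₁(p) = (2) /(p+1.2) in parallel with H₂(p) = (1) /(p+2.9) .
Parallel: H = H₁ + H₂ = (n₁·d₂ + n₂·d₁)/(d₁·d₂).
n₁·d₂ = 2*p + 5.8. n₂·d₁ = p + 1.2. Sum = 3*p + 7. d₁·d₂ = p^2 + 4.1*p + 3.48.
H(p) = (3*p + 7)/(p^2 + 4.1*p + 3.48)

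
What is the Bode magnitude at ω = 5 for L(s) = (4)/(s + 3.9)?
Substitute s = j*5: L(j5) = 0.387963 - 0.497389j.
|L(j5)| = sqrt(Re² + Im²) = 0.6308.
20*log₁₀(0.6308) = -4.00 dB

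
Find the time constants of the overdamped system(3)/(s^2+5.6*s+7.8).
Overdamped: real poles at -2.6, -3. τ = -1/pole → τ₁ = 0.3846, τ₂ = 0.3333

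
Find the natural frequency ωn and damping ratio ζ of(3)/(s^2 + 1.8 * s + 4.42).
Underdamped: complex pole -0.9 + 1.9j. ωn = |pole| = 2.102, ζ = -Re(pole)/ωn = 0.4281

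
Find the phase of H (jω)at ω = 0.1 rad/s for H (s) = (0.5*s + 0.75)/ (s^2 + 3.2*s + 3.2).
Substitute s = j*0.1: H(j0.1) = 0.234324 - 0.00783188j.
∠H(j0.1) = atan2(Im, Re) = atan2(-0.00783188, 0.234324) = -1.91°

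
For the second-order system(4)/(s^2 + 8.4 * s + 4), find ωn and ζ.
Standard form: ωn²/(s²+2ζωn·s+ωn²).
const=4=ωn² → ωn=2, s coeff=8.4=2ζωn → ζ=2.1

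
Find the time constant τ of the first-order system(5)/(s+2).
First-order system: τ = -1/pole. Pole = -2. τ = -1/(-2) = 0.5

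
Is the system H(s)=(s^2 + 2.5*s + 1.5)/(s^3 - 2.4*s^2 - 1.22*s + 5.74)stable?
Denominator: s^3 - 2.4*s^2 - 1.22*s + 5.74 = (s + 1.4)(s^2 - 3.8*s + 4.1). Poles: -1.4, 1.9 + 0.7j, 1.9 - 0.7j. All Re(p)<0: No (unstable)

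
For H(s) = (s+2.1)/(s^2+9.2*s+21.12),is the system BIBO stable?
Denominator: s^2 + 9.2*s + 21.12 = (s + 4.4)(s + 4.8). Poles: -4.4, -4.8. All Re(p)<0: Yes (stable)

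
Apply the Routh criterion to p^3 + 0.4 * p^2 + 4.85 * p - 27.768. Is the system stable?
Routh array:
p^3: [1, 4.85]; p^2: [0.4, -27.768]; p^1: [74.27]; p^0: [-27.768]
First column: [1, 0.4, 74.27, -27.768]. Sign changes = 1.
No, unstable (1 RHP root(s))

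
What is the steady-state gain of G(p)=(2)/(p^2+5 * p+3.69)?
DC gain = G(0) = num(0)/den(0) = 2/3.69 = 0.542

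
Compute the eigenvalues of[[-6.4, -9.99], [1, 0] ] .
Eigenvalues solve det(λI - A) = 0.
Characteristic polynomial: λ^2 + 6.4*λ + 9.99 = 0.
Factor: (λ + 3.7)(λ + 2.7) = 0.
Roots: -2.7, -3.7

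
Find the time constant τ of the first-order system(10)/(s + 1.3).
First-order system: τ = -1/pole. Pole = -1.3. τ = -1/(-1.3) = 0.7692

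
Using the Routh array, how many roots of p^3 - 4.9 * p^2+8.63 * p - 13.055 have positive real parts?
Routh array:
p^3: [1, 8.63]; p^2: [-4.9, -13.055]; p^1: [5.96571]; p^0: [-13.055]
First column: [1, -4.9, 5.96571, -13.055]. Sign changes = RHP roots = 3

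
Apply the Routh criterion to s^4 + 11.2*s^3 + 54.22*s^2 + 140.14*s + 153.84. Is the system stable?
Routh array:
s^4: [1, 54.22, 153.84]; s^3: [11.2, 140.14]; s^2: [41.7075, 153.84]; s^1: [98.8283]; s^0: [153.84]
First column: [1, 11.2, 41.7075, 98.8283, 153.84]. Sign changes = 0.
Yes, stable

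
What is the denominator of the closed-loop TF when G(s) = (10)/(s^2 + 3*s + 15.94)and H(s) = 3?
Characteristic poly = G_den * H_den + G_num * H_num = (s^2 + 3*s + 15.94) + (30) = s^2 + 3*s + 45.94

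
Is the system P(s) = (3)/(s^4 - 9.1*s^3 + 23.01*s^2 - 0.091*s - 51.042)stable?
Denominator: s^4 - 9.1*s^3 + 23.01*s^2 - 0.091*s - 51.042 = (s - 4.7)(s + 1.2)(s^2 - 5.6*s + 9.05). Poles: -1.2, 2.8 + 1.1j, 2.8 - 1.1j, 4.7. All Re(p)<0: No (unstable)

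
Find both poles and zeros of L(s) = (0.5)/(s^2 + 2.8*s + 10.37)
Set denominator = 0: s^2 + 2.8*s + 10.37 = 0 → Poles: -1.4 + 2.9j, -1.4 - 2.9j
Numerator is a nonzero constant (0.5) → Zeros: none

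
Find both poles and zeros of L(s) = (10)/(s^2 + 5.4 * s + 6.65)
Set denominator = 0: s^2 + 5.4*s + 6.65 = (s + 3.5)(s + 1.9) = 0 → Poles: -1.9, -3.5
Numerator is a nonzero constant (10) → Zeros: none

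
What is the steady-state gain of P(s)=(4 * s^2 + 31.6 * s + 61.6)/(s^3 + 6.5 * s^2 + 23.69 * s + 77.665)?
DC gain = P(0) = num(0)/den(0) = 61.6/77.665 = 0.7932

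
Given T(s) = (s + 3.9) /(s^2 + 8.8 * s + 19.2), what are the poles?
Set denominator = 0: s^2 + 8.8*s + 19.2 = (s + 4)(s + 4.8) = 0 → Poles: -4, -4.8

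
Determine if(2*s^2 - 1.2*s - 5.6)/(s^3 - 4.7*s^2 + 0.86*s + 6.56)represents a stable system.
Denominator: s^3 - 4.7*s^2 + 0.86*s + 6.56 = (s - 1.6)(s + 1)(s - 4.1). Poles: -1, 1.6, 4.1. All Re(p)<0: No (unstable)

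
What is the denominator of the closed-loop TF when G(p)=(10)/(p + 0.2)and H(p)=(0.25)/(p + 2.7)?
Characteristic poly = G_den * H_den + G_num * H_num = (p^2 + 2.9*p + 0.54) + (2.5) = p^2 + 2.9*p + 3.04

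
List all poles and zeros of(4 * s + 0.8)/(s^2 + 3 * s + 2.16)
Set denominator = 0: s^2 + 3*s + 2.16 = (s + 1.2)(s + 1.8) = 0 → Poles: -1.2, -1.8
Set numerator = 0: 4*s + 0.8 = 0 → Zeros: -0.2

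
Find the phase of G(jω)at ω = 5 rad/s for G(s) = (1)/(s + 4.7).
Substitute s = j*5: G(j5) = 0.0998089 - 0.10618j.
∠G(j5) = atan2(Im, Re) = atan2(-0.10618, 0.0998089) = -46.77°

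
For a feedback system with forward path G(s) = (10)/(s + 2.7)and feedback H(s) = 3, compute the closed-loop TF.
Closed-loop T = G/(1+GH).
Numerator: G_num * H_den = 10.
Denominator: G_den * H_den + G_num * H_num = (s + 2.7) + (30) = s + 32.7.
T(s) = (10)/(s + 32.7)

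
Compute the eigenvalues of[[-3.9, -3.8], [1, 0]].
Eigenvalues solve det(λI - A) = 0.
Characteristic polynomial: λ^2 + 3.9*λ + 3.8 = 0.
Factor: (λ + 2)(λ + 1.9) = 0.
Roots: -1.9, -2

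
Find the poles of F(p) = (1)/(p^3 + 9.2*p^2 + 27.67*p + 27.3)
Set denominator = 0: p^3 + 9.2*p^2 + 27.67*p + 27.3 = (p + 3.9)(p + 2.8)(p + 2.5) = 0 → Poles: -2.5, -2.8, -3.9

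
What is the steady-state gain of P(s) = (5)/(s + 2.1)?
DC gain = P(0) = num(0)/den(0) = 5/2.1 = 2.381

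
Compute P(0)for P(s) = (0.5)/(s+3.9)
DC gain = P(0) = num(0)/den(0) = 0.5/3.9 = 0.1282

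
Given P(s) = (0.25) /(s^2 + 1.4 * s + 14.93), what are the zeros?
Numerator is a nonzero constant (0.25) → Zeros: none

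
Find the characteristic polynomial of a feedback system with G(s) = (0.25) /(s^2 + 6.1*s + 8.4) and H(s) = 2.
Characteristic poly = G_den * H_den + G_num * H_num = (s^2 + 6.1*s + 8.4) + (0.5) = s^2 + 6.1*s + 8.9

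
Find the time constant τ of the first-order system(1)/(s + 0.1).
First-order system: τ = -1/pole. Pole = -0.1. τ = -1/(-0.1) = 10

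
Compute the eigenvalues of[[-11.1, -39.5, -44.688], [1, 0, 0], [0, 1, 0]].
Eigenvalues solve det(λI - A) = 0.
Characteristic polynomial: λ^3 + 11.1*λ^2 + 39.5*λ + 44.688 = 0.
Factor: (λ + 4.9)(λ + 2.4)(λ + 3.8) = 0.
Roots: -2.4, -3.8, -4.9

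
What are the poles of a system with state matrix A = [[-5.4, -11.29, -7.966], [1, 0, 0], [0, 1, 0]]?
Eigenvalues solve det(λI - A) = 0.
Characteristic polynomial: λ^3 + 5.4*λ^2 + 11.29*λ + 7.966 = 0.
Factor: (λ + 1.4)(λ^2 + 4*λ + 5.69) = 0.
Roots: -1.4, -2 + 1.3j, -2 - 1.3j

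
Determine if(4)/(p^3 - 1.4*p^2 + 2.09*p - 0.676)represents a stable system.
Denominator: p^3 - 1.4*p^2 + 2.09*p - 0.676 = (p - 0.4)(p^2 - p + 1.69). Poles: 0.4, 0.5 + 1.2j, 0.5 - 1.2j. All Re(p)<0: No (unstable)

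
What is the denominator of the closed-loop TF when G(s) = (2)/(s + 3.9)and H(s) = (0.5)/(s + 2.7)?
Characteristic poly = G_den * H_den + G_num * H_num = (s^2 + 6.6*s + 10.53) + (1) = s^2 + 6.6*s + 11.53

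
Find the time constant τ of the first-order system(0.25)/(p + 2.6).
First-order system: τ = -1/pole. Pole = -2.6. τ = -1/(-2.6) = 0.3846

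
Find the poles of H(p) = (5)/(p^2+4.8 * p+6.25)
Set denominator = 0: p^2 + 4.8*p + 6.25 = 0 → Poles: -2.4 + 0.7j, -2.4 - 0.7j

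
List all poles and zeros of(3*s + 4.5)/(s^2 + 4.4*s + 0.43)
Set denominator = 0: s^2 + 4.4*s + 0.43 = (s + 4.3)(s + 0.1) = 0 → Poles: -0.1, -4.3
Set numerator = 0: 3*s + 4.5 = 0 → Zeros: -1.5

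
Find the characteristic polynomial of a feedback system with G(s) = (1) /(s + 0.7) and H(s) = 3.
Characteristic poly = G_den * H_den + G_num * H_num = (s + 0.7) + (3) = s + 3.7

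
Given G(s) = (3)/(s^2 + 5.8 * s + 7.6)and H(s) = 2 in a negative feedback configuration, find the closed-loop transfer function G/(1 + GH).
Closed-loop T = G/(1+GH).
Numerator: G_num * H_den = 3.
Denominator: G_den * H_den + G_num * H_num = (s^2 + 5.8*s + 7.6) + (6) = s^2 + 5.8*s + 13.6.
T(s) = (3)/(s^2 + 5.8*s + 13.6)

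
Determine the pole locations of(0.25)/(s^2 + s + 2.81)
Set denominator = 0: s^2 + s + 2.81 = 0 → Poles: -0.5 + 1.6j, -0.5 - 1.6j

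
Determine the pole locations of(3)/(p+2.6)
Set denominator = 0: p + 2.6 = 0 → Poles: -2.6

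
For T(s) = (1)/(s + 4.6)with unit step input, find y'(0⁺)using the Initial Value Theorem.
IVT: y'(0⁺) = lim_{s→∞} s²·Y(s) = lim_{s→∞} s·T(s).
deg(num) = 0, deg(den) = 1, relative degree = 1, so s·T(s) → (leading num)/(leading den) = 1/1 = 1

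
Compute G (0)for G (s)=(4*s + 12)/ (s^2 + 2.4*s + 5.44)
DC gain = G(0) = num(0)/den(0) = 12/5.44 = 2.206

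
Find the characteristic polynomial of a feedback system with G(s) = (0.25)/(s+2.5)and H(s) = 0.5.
Characteristic poly = G_den * H_den + G_num * H_num = (s + 2.5) + (0.125) = s + 2.625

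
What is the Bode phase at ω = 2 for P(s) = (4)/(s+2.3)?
Substitute s = j*2: P(j2) = 0.990312 - 0.861141j.
∠P(j2) = atan2(Im, Re) = atan2(-0.861141, 0.990312) = -41.01°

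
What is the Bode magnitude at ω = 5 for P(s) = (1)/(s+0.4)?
Substitute s = j*5: P(j5) = 0.0158983 - 0.198728j.
|P(j5)| = sqrt(Re² + Im²) = 0.1994.
20*log₁₀(0.1994) = -14.01 dB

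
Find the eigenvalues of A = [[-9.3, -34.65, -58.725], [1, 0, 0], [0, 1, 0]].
Eigenvalues solve det(λI - A) = 0.
Characteristic polynomial: λ^3 + 9.3*λ^2 + 34.65*λ + 58.725 = 0.
Factor: (λ + 4.5)(λ^2 + 4.8*λ + 13.05) = 0.
Roots: -2.4 + 2.7j, -2.4 - 2.7j, -4.5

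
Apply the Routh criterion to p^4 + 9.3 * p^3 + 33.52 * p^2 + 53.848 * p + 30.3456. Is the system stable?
Routh array:
p^4: [1, 33.52, 30.3456]; p^3: [9.3, 53.848]; p^2: [27.7299, 30.3456]; p^1: [43.6707]; p^0: [30.3456]
First column: [1, 9.3, 27.7299, 43.6707, 30.3456]. Sign changes = 0.
Yes, stable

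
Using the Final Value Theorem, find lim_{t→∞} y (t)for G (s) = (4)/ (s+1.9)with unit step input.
FVT: lim_{t→∞} y(t) = lim_{s→0} s*Y(s) where Y(s) = G(s)/s.
= lim_{s→0} G(s) = G(0) = num(0)/den(0) = 4/1.9 = 2.105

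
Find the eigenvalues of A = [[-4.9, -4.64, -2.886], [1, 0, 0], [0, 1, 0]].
Eigenvalues solve det(λI - A) = 0.
Characteristic polynomial: λ^3 + 4.9*λ^2 + 4.64*λ + 2.886 = 0.
Factor: (λ + 3.9)(λ^2 + λ + 0.74) = 0.
Roots: -0.5 + 0.7j, -0.5 - 0.7j, -3.9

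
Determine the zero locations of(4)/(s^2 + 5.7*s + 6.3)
Numerator is a nonzero constant (4) → Zeros: none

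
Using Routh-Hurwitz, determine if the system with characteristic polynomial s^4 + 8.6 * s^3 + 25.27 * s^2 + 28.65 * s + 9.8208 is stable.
Routh array:
s^4: [1, 25.27, 9.8208]; s^3: [8.6, 28.65]; s^2: [21.9386, 9.8208]; s^1: [24.8002]; s^0: [9.8208]
First column: [1, 8.6, 21.9386, 24.8002, 9.8208]. Sign changes = 0.
Yes, stable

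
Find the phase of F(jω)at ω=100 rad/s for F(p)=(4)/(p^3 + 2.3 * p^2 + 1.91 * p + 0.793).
Substitute p = j*100: F(j100) = -9.19833e-08 + 3.99865e-06j.
∠F(j100) = atan2(Im, Re) = atan2(3.99865e-06, -9.19833e-08) = 91.32° (principal value).
Summing the individual angle contributions Σ∠(j100 − zᵢ) − Σ∠(j100 − pₖ) over the 0 zero(s) and 3 pole(s), each followed continuously from ω = 0 (DC phase referenced to (−180°, 180°]), gives -268.68°, i.e. the principal value - 360°. Continuous Bode phase = -268.68°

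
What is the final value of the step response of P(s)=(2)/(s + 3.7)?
FVT: lim_{t→∞} y(t) = lim_{s→0} s*Y(s) where Y(s) = P(s)/s.
= lim_{s→0} P(s) = P(0) = num(0)/den(0) = 2/3.7 = 0.5405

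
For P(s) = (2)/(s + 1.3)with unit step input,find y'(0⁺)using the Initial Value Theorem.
IVT: y'(0⁺) = lim_{s→∞} s²·Y(s) = lim_{s→∞} s·P(s).
deg(num) = 0, deg(den) = 1, relative degree = 1, so s·P(s) → (leading num)/(leading den) = 2/1 = 2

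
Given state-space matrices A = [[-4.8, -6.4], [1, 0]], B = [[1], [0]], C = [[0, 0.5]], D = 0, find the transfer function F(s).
F(s) = C(sI - A)⁻¹B + D.
Characteristic polynomial det(sI - A) = s^2 + 4.8*s + 6.4.
Numerator from C·adj(sI-A)·B + D·det(sI-A) = 0.5.
F(s) = (0.5)/(s^2 + 4.8*s + 6.4)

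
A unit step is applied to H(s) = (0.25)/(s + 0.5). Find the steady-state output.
FVT: lim_{t→∞} y(t) = lim_{s→0} s*Y(s) where Y(s) = H(s)/s.
= lim_{s→0} H(s) = H(0) = num(0)/den(0) = 0.25/0.5 = 0.5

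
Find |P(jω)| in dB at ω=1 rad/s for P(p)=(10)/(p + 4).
Substitute p = j*1: P(j1) = 2.35294 - 0.588235j.
|P(j1)| = sqrt(Re² + Im²) = 2.425.
20*log₁₀(2.425) = 7.70 dB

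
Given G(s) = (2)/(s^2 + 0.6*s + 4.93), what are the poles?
Set denominator = 0: s^2 + 0.6*s + 4.93 = 0 → Poles: -0.3 + 2.2j, -0.3 - 2.2j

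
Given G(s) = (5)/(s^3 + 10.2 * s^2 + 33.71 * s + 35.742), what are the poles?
Set denominator = 0: s^3 + 10.2*s^2 + 33.71*s + 35.742 = (s + 3.7)(s + 4.2)(s + 2.3) = 0 → Poles: -2.3, -3.7, -4.2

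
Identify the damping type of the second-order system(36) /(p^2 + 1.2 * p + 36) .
Standard form: ωn²/(p²+2ζωn·p+ωn²) gives ωn=6, ζ=0.1.
Underdamped (ζ = 0.1 < 1)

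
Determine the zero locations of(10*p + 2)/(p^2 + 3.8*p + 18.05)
Set numerator = 0: 10*p + 2 = 0 → Zeros: -0.2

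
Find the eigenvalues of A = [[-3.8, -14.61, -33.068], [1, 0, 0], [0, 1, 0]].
Eigenvalues solve det(λI - A) = 0.
Characteristic polynomial: λ^3 + 3.8*λ^2 + 14.61*λ + 33.068 = 0.
Factor: (λ + 2.8)(λ^2 + λ + 11.81) = 0.
Roots: -0.5 + 3.4j, -0.5 - 3.4j, -2.8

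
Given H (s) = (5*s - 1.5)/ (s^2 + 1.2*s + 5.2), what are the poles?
Set denominator = 0: s^2 + 1.2*s + 5.2 = 0 → Poles: -0.6 + 2.2j, -0.6 - 2.2j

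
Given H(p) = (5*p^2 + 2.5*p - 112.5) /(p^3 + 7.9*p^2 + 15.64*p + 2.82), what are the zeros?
Set numerator = 0: 5*p^2 + 2.5*p - 112.5 = 5*(p - 4.5)(p + 5) = 0 → Zeros: -5, 4.5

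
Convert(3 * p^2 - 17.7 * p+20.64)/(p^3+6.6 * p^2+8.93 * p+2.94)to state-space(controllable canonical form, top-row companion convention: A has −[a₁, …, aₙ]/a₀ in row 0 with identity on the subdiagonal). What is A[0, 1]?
Reachable canonical form for den = p^3 + 6.6*p^2 + 8.93*p + 2.94: top row of A = -[a₁,a₂,...,aₙ]/a₀, ones on the subdiagonal, zeros elsewhere.
A = [[-6.6, -8.93, -2.94], [1, 0, 0], [0, 1, 0]].
A[0,1] = -8.93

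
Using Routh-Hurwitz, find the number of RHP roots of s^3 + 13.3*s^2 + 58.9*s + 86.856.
Routh array:
s^3: [1, 58.9]; s^2: [13.3, 86.856]; s^1: [52.3695]; s^0: [86.856]
First column: [1, 13.3, 52.3695, 86.856]. Sign changes = RHP roots = 0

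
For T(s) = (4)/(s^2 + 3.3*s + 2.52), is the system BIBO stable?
Denominator: s^2 + 3.3*s + 2.52 = (s + 1.2)(s + 2.1). Poles: -1.2, -2.1. All Re(p)<0: Yes (stable)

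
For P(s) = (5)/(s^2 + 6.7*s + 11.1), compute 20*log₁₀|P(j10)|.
Substitute s = j*10: P(j10) = -0.0358693 - 0.0270331j.
|P(j10)| = sqrt(Re² + Im²) = 0.04492.
20*log₁₀(0.04492) = -26.95 dB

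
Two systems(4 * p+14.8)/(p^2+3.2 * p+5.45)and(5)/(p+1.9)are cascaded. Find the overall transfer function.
Series: H = H₁ · H₂ = (n₁·n₂)/(d₁·d₂).
Num: n₁·n₂ = 20*p + 74. Den: d₁·d₂ = p^3 + 5.1*p^2 + 11.53*p + 10.355.
H(p) = (20*p + 74)/(p^3 + 5.1*p^2 + 11.53*p + 10.355)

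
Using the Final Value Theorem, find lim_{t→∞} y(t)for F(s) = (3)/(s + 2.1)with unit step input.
FVT: lim_{t→∞} y(t) = lim_{s→0} s*Y(s) where Y(s) = F(s)/s.
= lim_{s→0} F(s) = F(0) = num(0)/den(0) = 3/2.1 = 1.429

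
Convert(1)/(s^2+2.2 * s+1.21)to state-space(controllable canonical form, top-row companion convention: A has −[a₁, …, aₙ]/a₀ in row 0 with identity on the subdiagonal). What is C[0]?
Reachable canonical form: C = numerator coefficients (right-aligned, zero-padded to length n).
num = 1, C = [[0, 1]].
C[0] = 0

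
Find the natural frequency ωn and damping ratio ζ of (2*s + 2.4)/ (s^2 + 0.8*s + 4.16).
Underdamped: complex pole -0.4 + 2j. ωn = |pole| = 2.04, ζ = -Re(pole)/ωn = 0.1961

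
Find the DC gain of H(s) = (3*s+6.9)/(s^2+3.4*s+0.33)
DC gain = H(0) = num(0)/den(0) = 6.9/0.33 = 20.91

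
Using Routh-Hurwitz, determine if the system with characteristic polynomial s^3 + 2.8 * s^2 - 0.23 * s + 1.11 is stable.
Routh array:
s^3: [1, -0.23]; s^2: [2.8, 1.11]; s^1: [-0.626429]; s^0: [1.11]
First column: [1, 2.8, -0.626429, 1.11]. Sign changes = 2.
No, unstable (2 RHP root(s))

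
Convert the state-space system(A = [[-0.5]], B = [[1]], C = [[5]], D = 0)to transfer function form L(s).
L(s) = C(sI - A)⁻¹B + D.
Characteristic polynomial det(sI - A) = s + 0.5.
Numerator from C·adj(sI-A)·B + D·det(sI-A) = 5.
L(s) = (5)/(s + 0.5)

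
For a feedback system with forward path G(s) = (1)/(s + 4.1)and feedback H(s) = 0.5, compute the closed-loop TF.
Closed-loop T = G/(1+GH).
Numerator: G_num * H_den = 1.
Denominator: G_den * H_den + G_num * H_num = (s + 4.1) + (0.5) = s + 4.6.
T(s) = (1)/(s + 4.6)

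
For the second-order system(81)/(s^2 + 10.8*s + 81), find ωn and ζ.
Standard form: ωn²/(s²+2ζωn·s+ωn²).
const=81=ωn² → ωn=9, s coeff=10.8=2ζωn → ζ=0.6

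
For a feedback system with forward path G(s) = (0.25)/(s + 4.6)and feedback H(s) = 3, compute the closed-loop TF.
Closed-loop T = G/(1+GH).
Numerator: G_num * H_den = 0.25.
Denominator: G_den * H_den + G_num * H_num = (s + 4.6) + (0.75) = s + 5.35.
T(s) = (0.25)/(s + 5.35)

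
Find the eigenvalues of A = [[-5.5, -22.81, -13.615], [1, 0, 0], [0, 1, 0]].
Eigenvalues solve det(λI - A) = 0.
Characteristic polynomial: λ^3 + 5.5*λ^2 + 22.81*λ + 13.615 = 0.
Factor: (λ + 0.7)(λ^2 + 4.8*λ + 19.45) = 0.
Roots: -0.7, -2.4 + 3.7j, -2.4 - 3.7j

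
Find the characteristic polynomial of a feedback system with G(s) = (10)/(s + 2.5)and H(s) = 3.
Characteristic poly = G_den * H_den + G_num * H_num = (s + 2.5) + (30) = s + 32.5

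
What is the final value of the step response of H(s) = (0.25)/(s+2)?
FVT: lim_{t→∞} y(t) = lim_{s→0} s*Y(s) where Y(s) = H(s)/s.
= lim_{s→0} H(s) = H(0) = num(0)/den(0) = 0.25/2 = 0.125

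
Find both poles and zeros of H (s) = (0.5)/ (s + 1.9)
Set denominator = 0: s + 1.9 = 0 → Poles: -1.9
Numerator is a nonzero constant (0.5) → Zeros: none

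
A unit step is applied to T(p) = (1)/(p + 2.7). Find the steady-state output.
FVT: lim_{t→∞} y(t) = lim_{p→0} p*Y(p) where Y(p) = T(p)/p.
= lim_{p→0} T(p) = T(0) = num(0)/den(0) = 1/2.7 = 0.3704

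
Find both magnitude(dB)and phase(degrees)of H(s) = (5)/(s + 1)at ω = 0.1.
Substitute s = j*0.1: H(j0.1) = 4.9505 - 0.49505j.
|H| = 20*log₁₀(sqrt(Re²+Im²)) = 13.94 dB.
∠H = atan2(Im, Re) = -5.71°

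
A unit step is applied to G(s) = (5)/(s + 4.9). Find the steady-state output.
FVT: lim_{t→∞} y(t) = lim_{s→0} s*Y(s) where Y(s) = G(s)/s.
= lim_{s→0} G(s) = G(0) = num(0)/den(0) = 5/4.9 = 1.02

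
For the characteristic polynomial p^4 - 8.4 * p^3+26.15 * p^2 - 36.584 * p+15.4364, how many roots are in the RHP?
p^4 - 8.4*p^3 + 26.15*p^2 - 36.584*p + 15.4364 = (p - 0.7)(p - 3.7)(p^2 - 4*p + 5.96). Poles: 0.7, 2 + 1.4j, 2 - 1.4j, 3.7. RHP poles (Re>0): 4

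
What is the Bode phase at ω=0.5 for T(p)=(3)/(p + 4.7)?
Substitute p = j*0.5: T(j0.5) = 0.631155 - 0.0671441j.
∠T(j0.5) = atan2(Im, Re) = atan2(-0.0671441, 0.631155) = -6.07°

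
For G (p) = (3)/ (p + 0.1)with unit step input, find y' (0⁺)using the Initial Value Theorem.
IVT: y'(0⁺) = lim_{p→∞} p²·Y(p) = lim_{p→∞} p·G(p).
deg(num) = 0, deg(den) = 1, relative degree = 1, so p·G(p) → (leading num)/(leading den) = 3/1 = 3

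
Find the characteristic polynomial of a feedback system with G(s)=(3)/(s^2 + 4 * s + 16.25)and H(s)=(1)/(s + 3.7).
Characteristic poly = G_den * H_den + G_num * H_num = (s^3 + 7.7*s^2 + 31.05*s + 60.125) + (3) = s^3 + 7.7*s^2 + 31.05*s + 63.125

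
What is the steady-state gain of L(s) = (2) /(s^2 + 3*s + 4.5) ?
DC gain = L(0) = num(0)/den(0) = 2/4.5 = 0.4444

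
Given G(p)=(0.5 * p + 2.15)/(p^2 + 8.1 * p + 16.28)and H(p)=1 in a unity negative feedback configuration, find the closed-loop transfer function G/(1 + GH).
Closed-loop T = G/(1+GH).
Numerator: G_num * H_den = 0.5*p + 2.15.
Denominator: G_den * H_den + G_num * H_num = (p^2 + 8.1*p + 16.28) + (0.5*p + 2.15) = p^2 + 8.6*p + 18.43.
T(p) = (0.5*p + 2.15)/(p^2 + 8.6*p + 18.43)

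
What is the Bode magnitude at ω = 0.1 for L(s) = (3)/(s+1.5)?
Substitute s = j*0.1: L(j0.1) = 1.99115 - 0.132743j.
|L(j0.1)| = sqrt(Re² + Im²) = 1.996.
20*log₁₀(1.996) = 6.00 dB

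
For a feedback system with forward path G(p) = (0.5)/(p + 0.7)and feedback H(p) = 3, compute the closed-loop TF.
Closed-loop T = G/(1+GH).
Numerator: G_num * H_den = 0.5.
Denominator: G_den * H_den + G_num * H_num = (p + 0.7) + (1.5) = p + 2.2.
T(p) = (0.5)/(p + 2.2)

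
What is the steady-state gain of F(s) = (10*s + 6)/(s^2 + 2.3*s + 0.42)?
DC gain = F(0) = num(0)/den(0) = 6/0.42 = 14.29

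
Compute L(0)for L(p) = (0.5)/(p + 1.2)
DC gain = L(0) = num(0)/den(0) = 0.5/1.2 = 0.4167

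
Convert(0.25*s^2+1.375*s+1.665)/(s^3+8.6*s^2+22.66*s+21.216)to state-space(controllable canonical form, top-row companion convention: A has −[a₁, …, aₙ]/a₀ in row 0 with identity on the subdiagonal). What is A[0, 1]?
Reachable canonical form for den = s^3 + 8.6*s^2 + 22.66*s + 21.216: top row of A = -[a₁,a₂,...,aₙ]/a₀, ones on the subdiagonal, zeros elsewhere.
A = [[-8.6, -22.66, -21.216], [1, 0, 0], [0, 1, 0]].
A[0,1] = -22.66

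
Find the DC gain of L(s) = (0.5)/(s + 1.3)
DC gain = L(0) = num(0)/den(0) = 0.5/1.3 = 0.3846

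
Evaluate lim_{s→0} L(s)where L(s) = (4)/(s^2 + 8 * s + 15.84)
DC gain = L(0) = num(0)/den(0) = 4/15.84 = 0.2525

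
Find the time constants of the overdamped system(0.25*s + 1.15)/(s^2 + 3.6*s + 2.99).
Overdamped: real poles at -1.3, -2.3. τ = -1/pole → τ₁ = 0.7692, τ₂ = 0.4348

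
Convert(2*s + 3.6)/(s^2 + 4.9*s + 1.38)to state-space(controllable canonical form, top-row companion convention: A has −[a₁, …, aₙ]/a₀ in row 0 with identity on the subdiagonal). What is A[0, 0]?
Reachable canonical form for den = s^2 + 4.9*s + 1.38: top row of A = -[a₁,a₂,...,aₙ]/a₀, ones on the subdiagonal, zeros elsewhere.
A = [[-4.9, -1.38], [1, 0]].
A[0,0] = -4.9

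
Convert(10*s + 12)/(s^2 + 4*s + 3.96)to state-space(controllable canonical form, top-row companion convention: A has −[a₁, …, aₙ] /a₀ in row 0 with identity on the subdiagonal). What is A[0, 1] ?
Reachable canonical form for den = s^2 + 4*s + 3.96: top row of A = -[a₁,a₂,...,aₙ]/a₀, ones on the subdiagonal, zeros elsewhere.
A = [[-4, -3.96], [1, 0]].
A[0,1] = -3.96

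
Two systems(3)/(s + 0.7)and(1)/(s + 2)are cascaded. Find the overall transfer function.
Series: H = H₁ · H₂ = (n₁·n₂)/(d₁·d₂).
Num: n₁·n₂ = 3. Den: d₁·d₂ = s^2 + 2.7*s + 1.4.
H(s) = (3)/(s^2 + 2.7*s + 1.4)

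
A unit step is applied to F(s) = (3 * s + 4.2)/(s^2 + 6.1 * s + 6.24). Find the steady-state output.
FVT: lim_{t→∞} y(t) = lim_{s→0} s*Y(s) where Y(s) = F(s)/s.
= lim_{s→0} F(s) = F(0) = num(0)/den(0) = 4.2/6.24 = 0.6731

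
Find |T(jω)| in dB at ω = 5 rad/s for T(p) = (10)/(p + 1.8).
Substitute p = j*5: T(j5) = 0.637394 - 1.77054j.
|T(j5)| = sqrt(Re² + Im²) = 1.882.
20*log₁₀(1.882) = 5.49 dB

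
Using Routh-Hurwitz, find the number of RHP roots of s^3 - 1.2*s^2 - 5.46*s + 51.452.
Routh array:
s^3: [1, -5.46]; s^2: [-1.2, 51.452]; s^1: [37.4167]; s^0: [51.452]
First column: [1, -1.2, 37.4167, 51.452]. Sign changes = RHP roots = 2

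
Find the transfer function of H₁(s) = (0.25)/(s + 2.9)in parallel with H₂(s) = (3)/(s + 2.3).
Parallel: H = H₁ + H₂ = (n₁·d₂ + n₂·d₁)/(d₁·d₂).
n₁·d₂ = 0.25*s + 0.575. n₂·d₁ = 3*s + 8.7. Sum = 3.25*s + 9.275. d₁·d₂ = s^2 + 5.2*s + 6.67.
H(s) = (3.25*s + 9.275)/(s^2 + 5.2*s + 6.67)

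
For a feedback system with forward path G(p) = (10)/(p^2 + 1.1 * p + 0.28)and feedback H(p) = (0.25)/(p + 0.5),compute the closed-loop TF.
Closed-loop T = G/(1+GH).
Numerator: G_num * H_den = 10*p + 5.
Denominator: G_den * H_den + G_num * H_num = (p^3 + 1.6*p^2 + 0.83*p + 0.14) + (2.5) = p^3 + 1.6*p^2 + 0.83*p + 2.64.
T(p) = (10*p + 5)/(p^3 + 1.6*p^2 + 0.83*p + 2.64)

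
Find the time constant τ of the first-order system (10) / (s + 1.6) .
First-order system: τ = -1/pole. Pole = -1.6. τ = -1/(-1.6) = 0.625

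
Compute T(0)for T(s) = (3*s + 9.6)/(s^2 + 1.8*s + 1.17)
DC gain = T(0) = num(0)/den(0) = 9.6/1.17 = 8.205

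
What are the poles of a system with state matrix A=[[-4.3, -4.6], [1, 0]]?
Eigenvalues solve det(λI - A) = 0.
Characteristic polynomial: λ^2 + 4.3*λ + 4.6 = 0.
Factor: (λ + 2)(λ + 2.3) = 0.
Roots: -2, -2.3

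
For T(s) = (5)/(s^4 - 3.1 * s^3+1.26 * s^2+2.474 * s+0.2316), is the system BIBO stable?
Denominator: s^4 - 3.1*s^3 + 1.26*s^2 + 2.474*s + 0.2316 = (s + 0.6)(s + 0.1)(s^2 - 3.8*s + 3.86). Poles: -0.1, -0.6, 1.9 + 0.5j, 1.9 - 0.5j. All Re(p)<0: No (unstable)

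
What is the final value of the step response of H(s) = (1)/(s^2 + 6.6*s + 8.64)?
FVT: lim_{t→∞} y(t) = lim_{s→0} s*Y(s) where Y(s) = H(s)/s.
= lim_{s→0} H(s) = H(0) = num(0)/den(0) = 1/8.64 = 0.1157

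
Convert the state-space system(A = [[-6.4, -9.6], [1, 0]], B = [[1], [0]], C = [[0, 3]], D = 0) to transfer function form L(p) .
L(p) = C(pI - A)⁻¹B + D.
Characteristic polynomial det(pI - A) = p^2 + 6.4*p + 9.6.
Numerator from C·adj(pI-A)·B + D·det(pI-A) = 3.
L(p) = (3)/(p^2 + 6.4*p + 9.6)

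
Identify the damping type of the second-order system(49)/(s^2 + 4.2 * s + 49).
Standard form: ωn²/(s²+2ζωn·s+ωn²) gives ωn=7, ζ=0.3.
Underdamped (ζ = 0.3 < 1)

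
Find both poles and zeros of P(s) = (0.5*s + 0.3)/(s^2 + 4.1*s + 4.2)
Set denominator = 0: s^2 + 4.1*s + 4.2 = (s + 2.1)(s + 2) = 0 → Poles: -2, -2.1
Set numerator = 0: 0.5*s + 0.3 = 0 → Zeros: -0.6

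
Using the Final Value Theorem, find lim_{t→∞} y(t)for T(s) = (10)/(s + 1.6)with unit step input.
FVT: lim_{t→∞} y(t) = lim_{s→0} s*Y(s) where Y(s) = T(s)/s.
= lim_{s→0} T(s) = T(0) = num(0)/den(0) = 10/1.6 = 6.25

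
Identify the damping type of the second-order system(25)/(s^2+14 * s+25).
Standard form: ωn²/(s²+2ζωn·s+ωn²) gives ωn=5, ζ=1.4.
Overdamped (ζ = 1.4 > 1)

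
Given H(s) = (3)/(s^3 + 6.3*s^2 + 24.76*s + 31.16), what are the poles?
Set denominator = 0: s^3 + 6.3*s^2 + 24.76*s + 31.16 = (s + 1.9)(s^2 + 4.4*s + 16.4) = 0 → Poles: -1.9, -2.2 + 3.4j, -2.2 - 3.4j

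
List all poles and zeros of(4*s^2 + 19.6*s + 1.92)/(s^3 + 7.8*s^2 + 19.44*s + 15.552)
Set denominator = 0: s^3 + 7.8*s^2 + 19.44*s + 15.552 = (s + 2.4)(s + 1.8)(s + 3.6) = 0 → Poles: -1.8, -2.4, -3.6
Set numerator = 0: 4*s^2 + 19.6*s + 1.92 = 4*(s + 4.8)(s + 0.1) = 0 → Zeros: -0.1, -4.8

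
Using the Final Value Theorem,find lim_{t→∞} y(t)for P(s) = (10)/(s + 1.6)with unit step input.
FVT: lim_{t→∞} y(t) = lim_{s→0} s*Y(s) where Y(s) = P(s)/s.
= lim_{s→0} P(s) = P(0) = num(0)/den(0) = 10/1.6 = 6.25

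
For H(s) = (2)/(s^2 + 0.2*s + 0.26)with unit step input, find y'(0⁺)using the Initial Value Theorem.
IVT: y'(0⁺) = lim_{s→∞} s²·Y(s) = lim_{s→∞} s·H(s).
deg(num) = 0, deg(den) = 2, relative degree = 2 ≥ 2, so s·H(s) → 0. Initial slope = 0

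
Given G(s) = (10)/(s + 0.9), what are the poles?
Set denominator = 0: s + 0.9 = 0 → Poles: -0.9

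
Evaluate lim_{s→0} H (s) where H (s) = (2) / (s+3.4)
DC gain = H(0) = num(0)/den(0) = 2/3.4 = 0.5882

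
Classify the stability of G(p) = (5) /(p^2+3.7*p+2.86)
Denominator: p^2 + 3.7*p + 2.86 = (p + 2.6)(p + 1.1). Poles: -1.1, -2.6. Stable (all poles in LHP)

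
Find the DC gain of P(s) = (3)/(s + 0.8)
DC gain = P(0) = num(0)/den(0) = 3/0.8 = 3.75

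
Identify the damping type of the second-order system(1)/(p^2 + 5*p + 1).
Standard form: ωn²/(p²+2ζωn·p+ωn²) gives ωn=1, ζ=2.5.
Overdamped (ζ = 2.5 > 1)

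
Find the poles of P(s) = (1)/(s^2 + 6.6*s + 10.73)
Set denominator = 0: s^2 + 6.6*s + 10.73 = (s + 3.7)(s + 2.9) = 0 → Poles: -2.9, -3.7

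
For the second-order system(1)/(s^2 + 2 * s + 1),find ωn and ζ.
Standard form: ωn²/(s²+2ζωn·s+ωn²).
const=1=ωn² → ωn=1, s coeff=2=2ζωn → ζ=1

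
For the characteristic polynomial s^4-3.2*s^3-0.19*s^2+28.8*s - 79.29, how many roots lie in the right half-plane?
Factor: s^4 - 3.2*s^3 - 0.19*s^2 + 28.8*s - 79.29 = (s - 3)(s + 3)(s^2 - 3.2*s + 8.81).
Roots: -3, 1.6 + 2.5j, 1.6 - 2.5j, 3.
RHP roots (Re>0): 3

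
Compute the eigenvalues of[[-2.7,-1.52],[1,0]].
Eigenvalues solve det(λI - A) = 0.
Characteristic polynomial: λ^2 + 2.7*λ + 1.52 = 0.
Factor: (λ + 1.9)(λ + 0.8) = 0.
Roots: -0.8, -1.9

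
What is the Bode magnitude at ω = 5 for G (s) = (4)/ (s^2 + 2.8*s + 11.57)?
Substitute s = j*5: G(j5) = -0.142734 - 0.148792j.
|G(j5)| = sqrt(Re² + Im²) = 0.2062.
20*log₁₀(0.2062) = -13.71 dB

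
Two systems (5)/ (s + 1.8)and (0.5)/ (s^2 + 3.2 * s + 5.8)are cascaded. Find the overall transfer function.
Series: H = H₁ · H₂ = (n₁·n₂)/(d₁·d₂).
Num: n₁·n₂ = 2.5. Den: d₁·d₂ = s^3 + 5*s^2 + 11.56*s + 10.44.
H(s) = (2.5)/(s^3 + 5*s^2 + 11.56*s + 10.44)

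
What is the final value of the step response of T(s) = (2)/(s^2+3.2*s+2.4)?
FVT: lim_{t→∞} y(t) = lim_{s→0} s*Y(s) where Y(s) = T(s)/s.
= lim_{s→0} T(s) = T(0) = num(0)/den(0) = 2/2.4 = 0.8333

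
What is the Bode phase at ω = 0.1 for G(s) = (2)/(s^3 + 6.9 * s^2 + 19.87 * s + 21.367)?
Substitute s = j*0.1: G(j0.1) = 0.093096 - 0.00868104j.
∠G(j0.1) = atan2(Im, Re) = atan2(-0.00868104, 0.093096) = -5.33°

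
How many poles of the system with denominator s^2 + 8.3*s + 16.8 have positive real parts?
s^2 + 8.3*s + 16.8 = (s + 3.5)(s + 4.8). Poles: -3.5, -4.8. RHP poles (Re>0): 0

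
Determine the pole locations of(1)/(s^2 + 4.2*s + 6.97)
Set denominator = 0: s^2 + 4.2*s + 6.97 = 0 → Poles: -2.1 + 1.6j, -2.1 - 1.6j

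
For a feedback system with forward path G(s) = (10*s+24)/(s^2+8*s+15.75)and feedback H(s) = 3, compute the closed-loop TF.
Closed-loop T = G/(1+GH).
Numerator: G_num * H_den = 10*s + 24.
Denominator: G_den * H_den + G_num * H_num = (s^2 + 8*s + 15.75) + (30*s + 72) = s^2 + 38*s + 87.75.
T(s) = (10*s + 24)/(s^2 + 38*s + 87.75)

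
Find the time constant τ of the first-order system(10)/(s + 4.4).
First-order system: τ = -1/pole. Pole = -4.4. τ = -1/(-4.4) = 0.2273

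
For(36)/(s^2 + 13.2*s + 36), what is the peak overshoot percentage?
Standard form: ωn²/(s²+2ζωn·s+ωn²) → ωn = 6, ζ = 1.1.
ζ ≥ 1, so the response is non-oscillatory: peak overshoot = 0%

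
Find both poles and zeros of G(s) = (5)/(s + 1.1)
Set denominator = 0: s + 1.1 = 0 → Poles: -1.1
Numerator is a nonzero constant (5) → Zeros: none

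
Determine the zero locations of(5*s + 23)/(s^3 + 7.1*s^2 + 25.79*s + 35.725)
Set numerator = 0: 5*s + 23 = 0 → Zeros: -4.6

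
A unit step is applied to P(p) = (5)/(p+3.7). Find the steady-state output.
FVT: lim_{t→∞} y(t) = lim_{p→0} p*Y(p) where Y(p) = P(p)/p.
= lim_{p→0} P(p) = P(0) = num(0)/den(0) = 5/3.7 = 1.351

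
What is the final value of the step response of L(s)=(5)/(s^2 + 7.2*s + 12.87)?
FVT: lim_{t→∞} y(t) = lim_{s→0} s*Y(s) where Y(s) = L(s)/s.
= lim_{s→0} L(s) = L(0) = num(0)/den(0) = 5/12.87 = 0.3885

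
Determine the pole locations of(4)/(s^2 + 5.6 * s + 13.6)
Set denominator = 0: s^2 + 5.6*s + 13.6 = 0 → Poles: -2.8 + 2.4j, -2.8 - 2.4j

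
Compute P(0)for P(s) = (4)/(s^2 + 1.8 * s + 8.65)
DC gain = P(0) = num(0)/den(0) = 4/8.65 = 0.4624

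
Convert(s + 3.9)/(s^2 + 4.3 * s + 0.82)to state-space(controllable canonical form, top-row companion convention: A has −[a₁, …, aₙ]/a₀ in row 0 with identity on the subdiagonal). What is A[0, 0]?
Reachable canonical form for den = s^2 + 4.3*s + 0.82: top row of A = -[a₁,a₂,...,aₙ]/a₀, ones on the subdiagonal, zeros elsewhere.
A = [[-4.3, -0.82], [1, 0]].
A[0,0] = -4.3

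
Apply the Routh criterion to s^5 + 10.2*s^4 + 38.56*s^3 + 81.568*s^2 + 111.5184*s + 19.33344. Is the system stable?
Routh array:
s^5: [1, 38.56, 111.5184]; s^4: [10.2, 81.568, 19.33344]; s^3: [30.5631, 109.623]; s^2: [44.9829, 19.33344]; s^1: [96.4871]; s^0: [19.33344]
First column: [1, 10.2, 30.5631, 44.9829, 96.4871, 19.33344]. Sign changes = 0.
Yes, stable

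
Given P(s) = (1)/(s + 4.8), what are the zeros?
Numerator is a nonzero constant (1) → Zeros: none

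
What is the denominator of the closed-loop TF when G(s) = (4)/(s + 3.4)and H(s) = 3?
Characteristic poly = G_den * H_den + G_num * H_num = (s + 3.4) + (12) = s + 15.4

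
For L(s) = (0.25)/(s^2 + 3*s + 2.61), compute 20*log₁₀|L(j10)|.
Substitute s = j*10: L(j10) = -0.00234453 - 0.000722209j.
|L(j10)| = sqrt(Re² + Im²) = 0.002453.
20*log₁₀(0.002453) = -52.21 dB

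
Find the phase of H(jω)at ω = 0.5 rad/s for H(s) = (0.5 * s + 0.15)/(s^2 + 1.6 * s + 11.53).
Substitute s = j*0.5: H(j0.5) = 0.0147953 + 0.0211138j.
∠H(j0.5) = atan2(Im, Re) = atan2(0.0211138, 0.0147953) = 54.98°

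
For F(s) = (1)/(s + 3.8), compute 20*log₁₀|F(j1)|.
Substitute s = j*1: F(j1) = 0.246114 - 0.0647668j.
|F(j1)| = sqrt(Re² + Im²) = 0.2545.
20*log₁₀(0.2545) = -11.89 dB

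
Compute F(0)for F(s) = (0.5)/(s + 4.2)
DC gain = F(0) = num(0)/den(0) = 0.5/4.2 = 0.119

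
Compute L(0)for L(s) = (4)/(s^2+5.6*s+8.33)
DC gain = L(0) = num(0)/den(0) = 4/8.33 = 0.4802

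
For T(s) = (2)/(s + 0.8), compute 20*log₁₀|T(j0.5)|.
Substitute s = j*0.5: T(j0.5) = 1.79775 - 1.1236j.
|T(j0.5)| = sqrt(Re² + Im²) = 2.12.
20*log₁₀(2.12) = 6.53 dB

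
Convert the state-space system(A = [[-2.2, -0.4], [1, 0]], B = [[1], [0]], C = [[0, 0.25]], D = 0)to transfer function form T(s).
T(s) = C(sI - A)⁻¹B + D.
Characteristic polynomial det(sI - A) = s^2 + 2.2*s + 0.4.
Numerator from C·adj(sI-A)·B + D·det(sI-A) = 0.25.
T(s) = (0.25)/(s^2 + 2.2*s + 0.4)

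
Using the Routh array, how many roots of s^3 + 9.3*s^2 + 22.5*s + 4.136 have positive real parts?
Routh array:
s^3: [1, 22.5]; s^2: [9.3, 4.136]; s^1: [22.0553]; s^0: [4.136]
First column: [1, 9.3, 22.0553, 4.136]. Sign changes = RHP roots = 0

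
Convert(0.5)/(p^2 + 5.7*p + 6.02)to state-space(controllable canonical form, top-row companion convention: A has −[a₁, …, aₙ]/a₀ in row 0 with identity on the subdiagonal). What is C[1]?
Reachable canonical form: C = numerator coefficients (right-aligned, zero-padded to length n).
num = 0.5, C = [[0, 0.5]].
C[1] = 0.5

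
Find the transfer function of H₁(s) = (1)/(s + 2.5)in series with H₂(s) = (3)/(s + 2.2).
Series: H = H₁ · H₂ = (n₁·n₂)/(d₁·d₂).
Num: n₁·n₂ = 3. Den: d₁·d₂ = s^2 + 4.7*s + 5.5.
H(s) = (3)/(s^2 + 4.7*s + 5.5)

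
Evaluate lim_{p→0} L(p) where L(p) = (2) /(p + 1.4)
DC gain = L(0) = num(0)/den(0) = 2/1.4 = 1.429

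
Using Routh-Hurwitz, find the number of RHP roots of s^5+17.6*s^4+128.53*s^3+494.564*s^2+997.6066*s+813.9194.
Routh array:
s^5: [1, 128.53, 997.6066]; s^4: [17.6, 494.564, 813.9194]; s^3: [100.43, 951.361]; s^2: [327.841, 813.9194]; s^1: [702.028]; s^0: [813.9194]
First column: [1, 17.6, 100.43, 327.841, 702.028, 813.9194]. Sign changes = RHP roots = 0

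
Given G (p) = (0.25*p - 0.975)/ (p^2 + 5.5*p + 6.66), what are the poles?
Set denominator = 0: p^2 + 5.5*p + 6.66 = (p + 1.8)(p + 3.7) = 0 → Poles: -1.8, -3.7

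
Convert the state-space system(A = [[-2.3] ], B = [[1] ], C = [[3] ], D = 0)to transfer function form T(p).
T(p) = C(pI - A)⁻¹B + D.
Characteristic polynomial det(pI - A) = p + 2.3.
Numerator from C·adj(pI-A)·B + D·det(pI-A) = 3.
T(p) = (3)/(p + 2.3)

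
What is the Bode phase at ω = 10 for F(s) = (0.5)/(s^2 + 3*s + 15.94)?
Substitute s = j*10: F(j10) = -0.00527612 - 0.00188298j.
∠F(j10) = atan2(Im, Re) = atan2(-0.00188298, -0.00527612) = -160.36°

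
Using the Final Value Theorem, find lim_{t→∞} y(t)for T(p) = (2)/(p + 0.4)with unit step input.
FVT: lim_{t→∞} y(t) = lim_{p→0} p*Y(p) where Y(p) = T(p)/p.
= lim_{p→0} T(p) = T(0) = num(0)/den(0) = 2/0.4 = 5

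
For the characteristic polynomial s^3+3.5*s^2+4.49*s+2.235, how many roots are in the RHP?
s^3 + 3.5*s^2 + 4.49*s + 2.235 = (s + 1.5)(s^2 + 2*s + 1.49). Poles: -1 + 0.7j, -1 - 0.7j, -1.5. RHP poles (Re>0): 0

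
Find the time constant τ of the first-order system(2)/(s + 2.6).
First-order system: τ = -1/pole. Pole = -2.6. τ = -1/(-2.6) = 0.3846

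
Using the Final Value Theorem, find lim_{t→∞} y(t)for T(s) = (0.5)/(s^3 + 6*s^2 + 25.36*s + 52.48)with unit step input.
FVT: lim_{t→∞} y(t) = lim_{s→0} s*Y(s) where Y(s) = T(s)/s.
= lim_{s→0} T(s) = T(0) = num(0)/den(0) = 0.5/52.48 = 0.009527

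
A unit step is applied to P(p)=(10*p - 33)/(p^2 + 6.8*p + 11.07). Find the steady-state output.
FVT: lim_{t→∞} y(t) = lim_{p→0} p*Y(p) where Y(p) = P(p)/p.
= lim_{p→0} P(p) = P(0) = num(0)/den(0) = -33/11.07 = -2.981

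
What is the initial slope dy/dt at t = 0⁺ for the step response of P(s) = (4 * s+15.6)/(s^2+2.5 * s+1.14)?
IVT: y'(0⁺) = lim_{s→∞} s²·Y(s) = lim_{s→∞} s·P(s).
deg(num) = 1, deg(den) = 2, relative degree = 1, so s·P(s) → (leading num)/(leading den) = 4/1 = 4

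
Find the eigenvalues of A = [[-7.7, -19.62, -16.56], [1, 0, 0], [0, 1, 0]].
Eigenvalues solve det(λI - A) = 0.
Characteristic polynomial: λ^3 + 7.7*λ^2 + 19.62*λ + 16.56 = 0.
Factor: (λ + 3)(λ + 2.4)(λ + 2.3) = 0.
Roots: -2.3, -2.4, -3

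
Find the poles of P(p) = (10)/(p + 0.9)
Set denominator = 0: p + 0.9 = 0 → Poles: -0.9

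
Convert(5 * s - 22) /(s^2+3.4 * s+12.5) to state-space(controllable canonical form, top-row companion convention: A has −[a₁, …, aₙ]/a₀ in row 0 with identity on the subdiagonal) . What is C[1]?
Reachable canonical form: C = numerator coefficients (right-aligned, zero-padded to length n).
num = 5*s - 22, C = [[5, -22]].
C[1] = -22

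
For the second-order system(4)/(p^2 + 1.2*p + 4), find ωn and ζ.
Standard form: ωn²/(p²+2ζωn·p+ωn²).
const=4=ωn² → ωn=2, p coeff=1.2=2ζωn → ζ=0.3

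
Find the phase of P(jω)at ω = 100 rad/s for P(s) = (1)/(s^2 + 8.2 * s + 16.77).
Substitute s = j*100: P(j100) = -9.94967e-05 - 8.17244e-06j.
∠P(j100) = atan2(Im, Re) = atan2(-8.17244e-06, -9.94967e-05) = -175.30°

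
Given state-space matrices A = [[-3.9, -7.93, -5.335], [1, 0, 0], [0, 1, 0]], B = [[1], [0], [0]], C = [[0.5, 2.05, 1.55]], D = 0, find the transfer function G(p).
G(p) = C(pI - A)⁻¹B + D.
Characteristic polynomial det(pI - A) = p^3 + 3.9*p^2 + 7.93*p + 5.335.
Numerator from C·adj(pI-A)·B + D·det(pI-A) = 0.5*p^2 + 2.05*p + 1.55.
G(p) = (0.5*p^2 + 2.05*p + 1.55)/(p^3 + 3.9*p^2 + 7.93*p + 5.335)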